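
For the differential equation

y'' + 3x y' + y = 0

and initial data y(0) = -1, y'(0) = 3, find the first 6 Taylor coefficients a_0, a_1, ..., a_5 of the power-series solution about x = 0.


Ansatz: y(x) = sum_{n>=0} a_n x^n, so y'(x) = sum_{n>=1} n a_n x^(n-1) and y''(x) = sum_{n>=2} n(n-1) a_n x^(n-2).
Substitute into P(x) y'' + Q(x) y' + R(x) y = 0 with P(x) = 1, Q(x) = 3x, R(x) = 1, and match powers of x.
Initial conditions: a_0 = -1, a_1 = 3.
Setting the coefficient of each power of x to zero and solving order by order (substituting the coefficients already found):
  x^0: 2 a_2 + a_0 = 0  ->  2 a_2 = -a_0 = 1  ->  a_2 = 1/2
  x^1: 6 a_3 + 4 a_1 = 0  ->  6 a_3 = -4 a_1 = -12  ->  a_3 = -2
  x^2: 12 a_4 + 7 a_2 = 0  ->  12 a_4 = -7 a_2 = -7/2  ->  a_4 = -7/24
  x^3: 20 a_5 + 10 a_3 = 0  ->  20 a_5 = -10 a_3 = 20  ->  a_5 = 1
Truncated series: y(x) = -1 + 3 x + (1/2) x^2 - 2 x^3 - (7/24) x^4 + x^5 + O(x^6).

a_0 = -1; a_1 = 3; a_2 = 1/2; a_3 = -2; a_4 = -7/24; a_5 = 1


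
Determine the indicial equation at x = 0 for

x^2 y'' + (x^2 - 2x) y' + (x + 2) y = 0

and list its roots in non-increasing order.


Divide by x^2 to reach normal form y'' + P_1(x) y' + P_2(x) y = 0 with P_1(x) = 1 - 2/x and P_2(x) = 1/x + 2/x^2.
x = 0 is a singular point because the y'-coefficient 1 - 2/x has a pole at x = 0 and the y-coefficient 1/x + 2/x^2 has a pole at x = 0.
It is a regular singular point because x P_1(x) = p(x) = x - 2 and x^2 P_2(x) = q(x) = x + 2 are polynomials, hence analytic at x = 0.
p(0) = -2,  q(0) = 2.
Indicial equation: r(r-1) + p(0) r + q(0) = 0, i.e. r^2 + (p(0) - 1) r + q(0) = 0, i.e. r^2 - 3 r + 2 = 0.
Discriminant: (-3)^2 - 4(2) = 1, so r = (3 ± 1)/2.
Solving: r_1 = 2, r_2 = 1.

indicial: r^2 - 3 r + 2 = 0; roots r_1 = 2, r_2 = 1


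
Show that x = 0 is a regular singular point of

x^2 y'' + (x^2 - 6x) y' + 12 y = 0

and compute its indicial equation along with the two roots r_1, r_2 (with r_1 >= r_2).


Divide by x^2 to reach normal form y'' + P_1(x) y' + P_2(x) y = 0 with P_1(x) = 1 - 6/x and P_2(x) = 12/x^2.
x = 0 is a singular point because the y'-coefficient 1 - 6/x has a pole at x = 0 and the y-coefficient 12/x^2 has a pole at x = 0.
It is a regular singular point because x P_1(x) = p(x) = x - 6 and x^2 P_2(x) = q(x) = 12 are polynomials, hence analytic at x = 0.
p(0) = -6,  q(0) = 12.
Indicial equation: r(r-1) + p(0) r + q(0) = 0, i.e. r^2 + (p(0) - 1) r + q(0) = 0, i.e. r^2 - 7 r + 12 = 0.
Discriminant: (-7)^2 - 4(12) = 1, so r = (7 ± 1)/2.
Solving: r_1 = 4, r_2 = 3.

indicial: r^2 - 7 r + 12 = 0; roots r_1 = 4, r_2 = 3


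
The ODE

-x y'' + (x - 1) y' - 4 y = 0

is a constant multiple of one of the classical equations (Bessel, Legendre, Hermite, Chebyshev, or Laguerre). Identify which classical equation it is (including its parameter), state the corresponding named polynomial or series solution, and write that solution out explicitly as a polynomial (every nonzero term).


All three coefficients share the factor -1; dividing through by -1 gives  x y'' + (1 - x) y' + 4 y = 0.
This matches the Laguerre equation x y'' + (1 - x) y' + n y = 0 with n = 4; the polynomial solution is L_4(x).
With y = sum_k a_k x^k, matching x^k gives (k+1)k a_{k+1} + (k+1) a_{k+1} - k a_k + n a_k = 0, i.e. (k+1)^2 a_{k+1} = (k - n) a_k = (k - 4) a_k. The right side vanishes at k = 4, so the series terminates at degree 4.
Standard normalization L_n(0) = 1 gives a_0 = 1. Work upward with a_{k+1} = (k - 4) a_k / (k+1)^2:
  a_1 = (0 - 4)(1) / 1^2 = -4/1 = -4
  a_2 = (1 - 4)(-4) / 2^2 = 12/4 = 3
  a_3 = (2 - 4)(3) / 3^2 = -6/9 = -2/3
  a_4 = (3 - 4)(-2/3) / 4^2 = (2/3)/16 = 1/24
Hence L_4(x) = x^4/24 - 2 x^3/3 + 3 x^2 - 4 x + 1.

L_4(x); series = x^4/24 - 2 x^3/3 + 3 x^2 - 4 x + 1


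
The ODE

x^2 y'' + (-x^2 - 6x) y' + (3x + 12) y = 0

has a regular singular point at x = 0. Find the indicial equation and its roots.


Divide by x^2 to reach normal form y'' + P_1(x) y' + P_2(x) y = 0 with P_1(x) = -1 - 6/x and P_2(x) = 3/x + 12/x^2.
x = 0 is a singular point because the y'-coefficient -1 - 6/x has a pole at x = 0 and the y-coefficient 3/x + 12/x^2 has a pole at x = 0.
It is a regular singular point because x P_1(x) = p(x) = -x - 6 and x^2 P_2(x) = q(x) = 3x + 12 are polynomials, hence analytic at x = 0.
p(0) = -6,  q(0) = 12.
Indicial equation: r(r-1) + p(0) r + q(0) = 0, i.e. r^2 + (p(0) - 1) r + q(0) = 0, i.e. r^2 - 7 r + 12 = 0.
Discriminant: (-7)^2 - 4(12) = 1, so r = (7 ± 1)/2.
Solving: r_1 = 4, r_2 = 3.

indicial: r^2 - 7 r + 12 = 0; roots r_1 = 4, r_2 = 3


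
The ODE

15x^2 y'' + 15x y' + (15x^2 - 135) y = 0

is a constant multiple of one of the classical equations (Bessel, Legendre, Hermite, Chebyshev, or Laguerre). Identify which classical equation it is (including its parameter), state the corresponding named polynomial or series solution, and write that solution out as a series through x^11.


All three coefficients share the factor 15; dividing through by 15 gives  x^2 y'' + x y' + (x^2 - 9) y = 0.
This matches the Bessel equation x^2 y'' + x y' + (x^2 - nu^2) y = 0 with nu^2 = 9, so nu = 3; the solution bounded at x = 0 is J_3(x).
Frobenius at x = 0: indicial roots ±nu; for r = nu the recurrence k(k + 2nu) c_k = -c_{k-2} gives the standard series J_nu(x) = sum_{k>=0} (-1)^k / (k! (k+nu)!) (x/2)^(2k+nu). Evaluate the first 5 terms:
  k = 0: (-1)^0 / (0! * 3! * 2^3) x^3 = 1/(1*6*8) x^3 = (1/48) x^3
  k = 1: (-1)^1 / (1! * 4! * 2^5) x^5 = -1/(1*24*32) x^5 = (-1/768) x^5
  k = 2: (-1)^2 / (2! * 5! * 2^7) x^7 = 1/(2*120*128) x^7 = (1/30720) x^7
  k = 3: (-1)^3 / (3! * 6! * 2^9) x^9 = -1/(6*720*512) x^9 = (-1/2211840) x^9
  k = 4: (-1)^4 / (4! * 7! * 2^11) x^11 = 1/(24*5040*2048) x^11 = (1/247726080) x^11
Hence J_3(x) = x^11/247726080 - x^9/2211840 + x^7/30720 - x^5/768 + x^3/48 + ....

J_3(x); series = x^11/247726080 - x^9/2211840 + x^7/30720 - x^5/768 + x^3/48


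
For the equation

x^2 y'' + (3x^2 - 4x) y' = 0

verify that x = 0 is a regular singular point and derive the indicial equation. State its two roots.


Divide by x^2 to reach normal form y'' + P_1(x) y' + P_2(x) y = 0 with P_1(x) = 3 - 4/x and P_2(x) = 0.
x = 0 is a singular point because the y'-coefficient 3 - 4/x has a pole at x = 0.
It is a regular singular point because x P_1(x) = p(x) = 3x - 4 and x^2 P_2(x) = q(x) = 0 are polynomials, hence analytic at x = 0.
p(0) = -4,  q(0) = 0.
Indicial equation: r(r-1) + p(0) r + q(0) = 0, i.e. r^2 + (p(0) - 1) r + q(0) = 0, i.e. r^2 - 5 r = 0.
Discriminant: (-5)^2 - 4(0) = 25, so r = (5 ± 5)/2.
Solving: r_1 = 5, r_2 = 0.

indicial: r^2 - 5 r = 0; roots r_1 = 5, r_2 = 0


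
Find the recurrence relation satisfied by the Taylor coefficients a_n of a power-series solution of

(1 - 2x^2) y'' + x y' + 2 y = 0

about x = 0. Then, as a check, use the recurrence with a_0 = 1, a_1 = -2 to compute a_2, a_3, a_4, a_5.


Substitute y = sum_n a_n x^n.
(1 - 2 x^2) y'' contributes (n+2)(n+1) a_{n+2} - 2 n(n-1) a_n at x^n.
x y'(x) contributes n a_n at x^n.
2 y(x) contributes 2 a_n at x^n.
Matching x^n: (n+2)(n+1) a_{n+2} + (-2 n(n-1) + n + 2) a_n = 0.
Thus a_{n+2} = (2 n(n-1) - n - 2) / ((n+1)(n+2)) * a_n.

Check with a_0 = 1, a_1 = -2 (apply the recurrence for n = 0, 1, 2, 3): a_0 = 1, a_1 = -2, a_2 = -1, a_3 = 1, a_4 = 0, a_5 = 7/20.

a_(n+2) = (2 n(n-1) - n - 2) / ((n+1)(n+2)) * a_n; check: a_0 = 1, a_1 = -2, a_2 = -1, a_3 = 1, a_4 = 0, a_5 = 7/20


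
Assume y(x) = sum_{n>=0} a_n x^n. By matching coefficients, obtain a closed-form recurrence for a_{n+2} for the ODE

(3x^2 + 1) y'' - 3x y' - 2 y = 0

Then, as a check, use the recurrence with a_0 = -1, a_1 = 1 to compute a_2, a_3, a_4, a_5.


Substitute y = sum_n a_n x^n.
(1 + 3 x^2) y'' contributes (n+2)(n+1) a_{n+2} + 3 n(n-1) a_n at x^n.
-3 x y'(x) contributes -3 n a_n at x^n.
-2 y(x) contributes -2 a_n at x^n.
Matching x^n: (n+2)(n+1) a_{n+2} + (3 n(n-1) - 3 n - 2) a_n = 0.
Thus a_{n+2} = (-3 n(n-1) + 3 n + 2) / ((n+1)(n+2)) * a_n.

Check with a_0 = -1, a_1 = 1 (apply the recurrence for n = 0, 1, 2, 3): a_0 = -1, a_1 = 1, a_2 = -1, a_3 = 5/6, a_4 = -1/6, a_5 = -7/24.

a_(n+2) = (-3 n(n-1) + 3 n + 2) / ((n+1)(n+2)) * a_n; check: a_0 = -1, a_1 = 1, a_2 = -1, a_3 = 5/6, a_4 = -1/6, a_5 = -7/24


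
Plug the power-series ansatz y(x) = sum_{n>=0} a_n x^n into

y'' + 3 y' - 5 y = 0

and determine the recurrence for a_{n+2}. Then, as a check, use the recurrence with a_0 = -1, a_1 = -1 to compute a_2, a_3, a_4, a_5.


Substitute y = sum_n a_n x^n.
y''(x) has coefficient (n+2)(n+1) a_{n+2} at x^n;
3 y'(x) has coefficient 3 (n+1) a_{n+1} at x^n;
-5 y(x) has coefficient -5 a_n at x^n.
Matching x^n: (n+2)(n+1) a_{n+2} + 3 (n+1) a_{n+1} - 5 a_n = 0.
Thus a_{n+2} = [-3 (n+1) a_{n+1} + 5 a_n] / ((n+1)(n+2)).

Check with a_0 = -1, a_1 = -1 (apply the recurrence for n = 0, 1, 2, 3): a_0 = -1, a_1 = -1, a_2 = -1, a_3 = 1/6, a_4 = -13/24, a_5 = 11/30.

a_(n+2) = [-3 (n+1) a_(n+1) + 5 a_n] / ((n+1)(n+2)); check: a_0 = -1, a_1 = -1, a_2 = -1, a_3 = 1/6, a_4 = -13/24, a_5 = 11/30


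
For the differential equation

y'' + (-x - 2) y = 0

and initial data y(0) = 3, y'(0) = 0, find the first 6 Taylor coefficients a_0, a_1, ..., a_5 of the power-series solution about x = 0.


Ansatz: y(x) = sum_{n>=0} a_n x^n, so y'(x) = sum_{n>=1} n a_n x^(n-1) and y''(x) = sum_{n>=2} n(n-1) a_n x^(n-2).
Substitute into P(x) y'' + Q(x) y' + R(x) y = 0 with P(x) = 1, Q(x) = 0, R(x) = -x - 2, and match powers of x.
Initial conditions: a_0 = 3, a_1 = 0.
Setting the coefficient of each power of x to zero and solving order by order (substituting the coefficients already found):
  x^0: 2 a_2 - 2 a_0 = 0  ->  2 a_2 = 2 a_0 = 6  ->  a_2 = 3
  x^1: 6 a_3 - 2 a_1 - a_0 = 0  ->  6 a_3 = 2 a_1 + a_0 = 3  ->  a_3 = 1/2
  x^2: 12 a_4 - 2 a_2 - a_1 = 0  ->  12 a_4 = 2 a_2 + a_1 = 6  ->  a_4 = 1/2
  x^3: 20 a_5 - 2 a_3 - a_2 = 0  ->  20 a_5 = 2 a_3 + a_2 = 4  ->  a_5 = 1/5
Truncated series: y(x) = 3 + 3 x^2 + (1/2) x^3 + (1/2) x^4 + (1/5) x^5 + O(x^6).

a_0 = 3; a_1 = 0; a_2 = 3; a_3 = 1/2; a_4 = 1/2; a_5 = 1/5


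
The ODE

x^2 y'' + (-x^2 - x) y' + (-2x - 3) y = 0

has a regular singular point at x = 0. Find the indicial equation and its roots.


Divide by x^2 to reach normal form y'' + P_1(x) y' + P_2(x) y = 0 with P_1(x) = -1 - 1/x and P_2(x) = -2/x - 3/x^2.
x = 0 is a singular point because the y'-coefficient -1 - 1/x has a pole at x = 0 and the y-coefficient -2/x - 3/x^2 has a pole at x = 0.
It is a regular singular point because x P_1(x) = p(x) = -x - 1 and x^2 P_2(x) = q(x) = -2x - 3 are polynomials, hence analytic at x = 0.
p(0) = -1,  q(0) = -3.
Indicial equation: r(r-1) + p(0) r + q(0) = 0, i.e. r^2 + (p(0) - 1) r + q(0) = 0, i.e. r^2 - 2 r - 3 = 0.
Discriminant: (-2)^2 - 4(-3) = 16, so r = (2 ± 4)/2.
Solving: r_1 = 3, r_2 = -1.

indicial: r^2 - 2 r - 3 = 0; roots r_1 = 3, r_2 = -1


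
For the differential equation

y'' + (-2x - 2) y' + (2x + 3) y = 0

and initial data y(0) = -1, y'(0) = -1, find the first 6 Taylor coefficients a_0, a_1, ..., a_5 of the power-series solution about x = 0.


Ansatz: y(x) = sum_{n>=0} a_n x^n, so y'(x) = sum_{n>=1} n a_n x^(n-1) and y''(x) = sum_{n>=2} n(n-1) a_n x^(n-2).
Substitute into P(x) y'' + Q(x) y' + R(x) y = 0 with P(x) = 1, Q(x) = -2x - 2, R(x) = 2x + 3, and match powers of x.
Initial conditions: a_0 = -1, a_1 = -1.
Setting the coefficient of each power of x to zero and solving order by order (substituting the coefficients already found):
  x^0: 2 a_2 - 2 a_1 + 3 a_0 = 0  ->  2 a_2 = 2 a_1 - 3 a_0 = 1  ->  a_2 = 1/2
  x^1: 6 a_3 - 4 a_2 + a_1 + 2 a_0 = 0  ->  6 a_3 = 4 a_2 - a_1 - 2 a_0 = 5  ->  a_3 = 5/6
  x^2: 12 a_4 - 6 a_3 - a_2 + 2 a_1 = 0  ->  12 a_4 = 6 a_3 + a_2 - 2 a_1 = 15/2  ->  a_4 = 5/8
  x^3: 20 a_5 - 8 a_4 - 3 a_3 + 2 a_2 = 0  ->  20 a_5 = 8 a_4 + 3 a_3 - 2 a_2 = 13/2  ->  a_5 = 13/40
Truncated series: y(x) = -1 - x + (1/2) x^2 + (5/6) x^3 + (5/8) x^4 + (13/40) x^5 + O(x^6).

a_0 = -1; a_1 = -1; a_2 = 1/2; a_3 = 5/6; a_4 = 5/8; a_5 = 13/40


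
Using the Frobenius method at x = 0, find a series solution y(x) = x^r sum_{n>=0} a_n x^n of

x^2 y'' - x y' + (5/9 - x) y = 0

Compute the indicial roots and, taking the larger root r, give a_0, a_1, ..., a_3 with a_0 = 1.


Write in Frobenius form y'' + (p(x)/x) y' + (q(x)/x^2) y = 0:
  p(x) = -1,  q(x) = 5/9 - x.
Indicial equation: r(r-1) + (-1) r + (5/9) = 0 -> roots r_1 = 5/3, r_2 = 1/3.
Take r = r_1 = 5/3. Let y(x) = x^r sum_{n>=0} a_n x^n with a_0 = 1.
Substitute y = x^r sum a_n x^n and match x^{r+n}. The recurrence is
  D(n) a_n - 1 a_{n-1} = 0,  where D(n) = (r+n)(r+n-1) + (-1)(r+n) + (5/9).
  a_n = 1 / D(n) * a_{n-1}.
Since the indicial polynomial factors as (r - r_1)(r - r_2), D(n) = (r_1 + n - r_1)(r_1 + n - r_2) = n(n + 4/3).
Evaluating step by step (a_0 = 1):
  n = 1: D(1) = 1(1 + 4/3) = 7/3; numerator = 1(1) = 1; a_1 = (1)/(7/3) = 3/7
  n = 2: D(2) = 2(2 + 4/3) = 20/3; numerator = 1(3/7) = 3/7; a_2 = (3/7)/(20/3) = 9/140
  n = 3: D(3) = 3(3 + 4/3) = 13; numerator = 1(9/140) = 9/140; a_3 = (9/140)/(13) = 9/1820

r = 5/3; a_0 = 1; a_1 = 3/7; a_2 = 9/140; a_3 = 9/1820


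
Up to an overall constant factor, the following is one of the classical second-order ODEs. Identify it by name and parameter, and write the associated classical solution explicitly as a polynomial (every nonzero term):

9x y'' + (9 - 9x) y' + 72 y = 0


All three coefficients share the factor 9; dividing through by 9 gives  x y'' + (1 - x) y' + 8 y = 0.
This matches the Laguerre equation x y'' + (1 - x) y' + n y = 0 with n = 8; the polynomial solution is L_8(x).
With y = sum_k a_k x^k, matching x^k gives (k+1)k a_{k+1} + (k+1) a_{k+1} - k a_k + n a_k = 0, i.e. (k+1)^2 a_{k+1} = (k - n) a_k = (k - 8) a_k. The right side vanishes at k = 8, so the series terminates at degree 8.
Standard normalization L_n(0) = 1 gives a_0 = 1. Work upward with a_{k+1} = (k - 8) a_k / (k+1)^2:
  a_1 = (0 - 8)(1) / 1^2 = -8/1 = -8
  a_2 = (1 - 8)(-8) / 2^2 = 56/4 = 14
  a_3 = (2 - 8)(14) / 3^2 = -84/9 = -28/3
  a_4 = (3 - 8)(-28/3) / 4^2 = (140/3)/16 = 35/12
  a_5 = (4 - 8)(35/12) / 5^2 = (-35/3)/25 = -7/15
  a_6 = (5 - 8)(-7/15) / 6^2 = (7/5)/36 = 7/180
  a_7 = (6 - 8)(7/180) / 7^2 = (-7/90)/49 = -1/630
  a_8 = (7 - 8)(-1/630) / 8^2 = (1/630)/64 = 1/40320
Hence L_8(x) = x^8/40320 - x^7/630 + 7 x^6/180 - 7 x^5/15 + 35 x^4/12 - 28 x^3/3 + 14 x^2 - 8 x + 1.

L_8(x); series = x^8/40320 - x^7/630 + 7 x^6/180 - 7 x^5/15 + 35 x^4/12 - 28 x^3/3 + 14 x^2 - 8 x + 1


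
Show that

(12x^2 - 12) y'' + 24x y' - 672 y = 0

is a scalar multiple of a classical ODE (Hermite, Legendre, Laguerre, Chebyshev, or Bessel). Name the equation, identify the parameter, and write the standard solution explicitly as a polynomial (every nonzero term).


All three coefficients share the factor -12; dividing through by -12 gives  (1 - x^2) y'' - 2x y' + 56 y = 0.
This matches the Legendre equation (1 - x^2) y'' - 2x y' + n(n+1) y = 0 (note the -2x y' term) with n(n+1) = 56, so n = 7; the polynomial solution is P_7(x).
With y = sum_k a_k x^k, matching x^k gives (k+2)(k+1) a_{k+2} = [k(k+1) - n(n+1)] a_k = (k - 7)(k + 8) a_k. The right side vanishes at k = 7, so the series with the parity of 7 terminates at degree 7.
Standard normalization (P_n(1) = 1): leading coefficient (2n)!/(2^n (n!)^2) = 87178291200/(128*25401600) = 429/16, so a_7 = 429/16. Work downward with a_k = (k+1)(k+2) a_{k+2} / ((k - 7)(k + 8)):
  a_5 = (6)(7)(429/16) / ((5 - 7)(5 + 8)) = (9009/8)/(-26) = -693/16
  a_3 = (4)(5)(-693/16) / ((3 - 7)(3 + 8)) = (-3465/4)/(-44) = 315/16
  a_1 = (2)(3)(315/16) / ((1 - 7)(1 + 8)) = (945/8)/(-54) = -35/16
Hence P_7(x) = 429 x^7/16 - 693 x^5/16 + 315 x^3/16 - 35 x/16.

P_7(x); series = 429 x^7/16 - 693 x^5/16 + 315 x^3/16 - 35 x/16


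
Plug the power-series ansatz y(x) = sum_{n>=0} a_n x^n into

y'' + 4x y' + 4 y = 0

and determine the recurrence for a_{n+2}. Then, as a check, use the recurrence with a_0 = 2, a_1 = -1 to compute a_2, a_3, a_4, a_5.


Substitute y = sum_n a_n x^n.
y''(x) has coefficient (n+2)(n+1) a_{n+2} at x^n;
4 x y'(x) has coefficient 4 n a_n at x^n (shift);
4 y(x) has coefficient 4 a_n at x^n.
Matching x^n: (n+2)(n+1) a_{n+2} + (4n + 4) a_n = 0.
Thus a_{n+2} = (-4n - 4) / ((n+1)(n+2)) * a_n.

Check with a_0 = 2, a_1 = -1 (apply the recurrence for n = 0, 1, 2, 3): a_0 = 2, a_1 = -1, a_2 = -4, a_3 = 4/3, a_4 = 4, a_5 = -16/15.

a_(n+2) = (-4n - 4) / ((n+1)(n+2)) * a_n; check: a_0 = 2, a_1 = -1, a_2 = -4, a_3 = 4/3, a_4 = 4, a_5 = -16/15


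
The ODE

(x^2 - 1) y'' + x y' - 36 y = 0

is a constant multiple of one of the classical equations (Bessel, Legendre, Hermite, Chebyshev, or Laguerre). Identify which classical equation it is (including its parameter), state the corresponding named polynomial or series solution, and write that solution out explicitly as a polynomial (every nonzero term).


All three coefficients share the factor -1; dividing through by -1 gives  (1 - x^2) y'' - x y' + 36 y = 0.
This matches the Chebyshev equation (1 - x^2) y'' - x y' + n^2 y = 0 (note the -x y' term, not -2x y') with n^2 = 36, so n = 6; the polynomial solution is T_6(x).
With y = sum_k a_k x^k, matching x^k gives (k+2)(k+1) a_{k+2} = (k^2 - n^2) a_k = (k - 6)(k + 6) a_k. The right side vanishes at k = 6, so the series with the parity of 6 terminates at degree 6.
Standard normalization: leading coefficient of T_n is 2^(n-1), so a_6 = 2^5 = 32. Work downward with a_k = (k+1)(k+2) a_{k+2} / ((k - 6)(k + 6)):
  a_4 = (5)(6)(32) / ((4 - 6)(4 + 6)) = 960/(-20) = -48
  a_2 = (3)(4)(-48) / ((2 - 6)(2 + 6)) = -576/(-32) = 18
  a_0 = (1)(2)(18) / ((0 - 6)(0 + 6)) = 36/(-36) = -1
Hence T_6(x) = 32 x^6 - 48 x^4 + 18 x^2 - 1.

T_6(x); series = 32 x^6 - 48 x^4 + 18 x^2 - 1


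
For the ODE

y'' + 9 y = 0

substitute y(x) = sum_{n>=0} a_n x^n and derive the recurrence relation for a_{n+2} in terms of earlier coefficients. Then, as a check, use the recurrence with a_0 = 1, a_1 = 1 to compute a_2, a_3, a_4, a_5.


Substitute y = sum_n a_n x^n into y'' + (const) y = 0.
y''(x) = sum_{n>=0} (n+2)(n+1) a_{n+2} x^n.
The ODE becomes sum_n [(n+2)(n+1) a_{n+2} + 9 a_n] x^n = 0.
Setting each coefficient to zero gives the recurrence:
  (n+2)(n+1) a_{n+2} + 9 a_n = 0,
  a_{n+2} = -9 / ((n+1)(n+2)) a_n.

Check with a_0 = 1, a_1 = 1 (apply the recurrence for n = 0, 1, 2, 3): a_0 = 1, a_1 = 1, a_2 = -9/2, a_3 = -3/2, a_4 = 27/8, a_5 = 27/40.

a_{n+2} = -9/((n+1)(n+2)) * a_n; check: a_0 = 1, a_1 = 1, a_2 = -9/2, a_3 = -3/2, a_4 = 27/8, a_5 = 27/40


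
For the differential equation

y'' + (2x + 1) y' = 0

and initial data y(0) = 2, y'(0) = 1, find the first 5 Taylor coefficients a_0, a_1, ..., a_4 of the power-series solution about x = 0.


Ansatz: y(x) = sum_{n>=0} a_n x^n, so y'(x) = sum_{n>=1} n a_n x^(n-1) and y''(x) = sum_{n>=2} n(n-1) a_n x^(n-2).
Substitute into P(x) y'' + Q(x) y' + R(x) y = 0 with P(x) = 1, Q(x) = 2x + 1, R(x) = 0, and match powers of x.
Initial conditions: a_0 = 2, a_1 = 1.
Setting the coefficient of each power of x to zero and solving order by order (substituting the coefficients already found):
  x^0: 2 a_2 + a_1 = 0  ->  2 a_2 = -a_1 = -1  ->  a_2 = -1/2
  x^1: 6 a_3 + 2 a_2 + 2 a_1 = 0  ->  6 a_3 = -2 a_2 - 2 a_1 = -1  ->  a_3 = -1/6
  x^2: 12 a_4 + 3 a_3 + 4 a_2 = 0  ->  12 a_4 = -3 a_3 - 4 a_2 = 5/2  ->  a_4 = 5/24
Truncated series: y(x) = 2 + x - (1/2) x^2 - (1/6) x^3 + (5/24) x^4 + O(x^5).

a_0 = 2; a_1 = 1; a_2 = -1/2; a_3 = -1/6; a_4 = 5/24


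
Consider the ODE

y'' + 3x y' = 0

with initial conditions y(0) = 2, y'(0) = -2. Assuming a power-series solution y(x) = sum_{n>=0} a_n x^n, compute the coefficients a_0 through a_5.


Ansatz: y(x) = sum_{n>=0} a_n x^n, so y'(x) = sum_{n>=1} n a_n x^(n-1) and y''(x) = sum_{n>=2} n(n-1) a_n x^(n-2).
Substitute into P(x) y'' + Q(x) y' + R(x) y = 0 with P(x) = 1, Q(x) = 3x, R(x) = 0, and match powers of x.
Initial conditions: a_0 = 2, a_1 = -2.
Setting the coefficient of each power of x to zero and solving order by order (substituting the coefficients already found):
  x^0: 2 a_2 = 0  ->  a_2 = 0
  x^1: 6 a_3 + 3 a_1 = 0  ->  6 a_3 = -3 a_1 = 6  ->  a_3 = 1
  x^2: 12 a_4 + 6 a_2 = 0  ->  12 a_4 = -6 a_2 = 0  ->  a_4 = 0
  x^3: 20 a_5 + 9 a_3 = 0  ->  20 a_5 = -9 a_3 = -9  ->  a_5 = -9/20
Truncated series: y(x) = 2 - 2 x + x^3 - (9/20) x^5 + O(x^6).

a_0 = 2; a_1 = -2; a_2 = 0; a_3 = 1; a_4 = 0; a_5 = -9/20


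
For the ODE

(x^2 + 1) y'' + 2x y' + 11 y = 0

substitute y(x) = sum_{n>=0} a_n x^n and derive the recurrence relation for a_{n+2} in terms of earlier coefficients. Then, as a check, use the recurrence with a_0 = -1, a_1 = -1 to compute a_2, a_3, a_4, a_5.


Substitute y = sum_n a_n x^n.
(1 + 1 x^2) y'' contributes (n+2)(n+1) a_{n+2} + n(n-1) a_n at x^n.
2 x y'(x) contributes 2 n a_n at x^n.
11 y(x) contributes 11 a_n at x^n.
Matching x^n: (n+2)(n+1) a_{n+2} + (n(n-1) + 2 n + 11) a_n = 0.
Thus a_{n+2} = (-n(n-1) - 2 n - 11) / ((n+1)(n+2)) * a_n.

Check with a_0 = -1, a_1 = -1 (apply the recurrence for n = 0, 1, 2, 3): a_0 = -1, a_1 = -1, a_2 = 11/2, a_3 = 13/6, a_4 = -187/24, a_5 = -299/120.

a_(n+2) = (-n(n-1) - 2 n - 11) / ((n+1)(n+2)) * a_n; check: a_0 = -1, a_1 = -1, a_2 = 11/2, a_3 = 13/6, a_4 = -187/24, a_5 = -299/120


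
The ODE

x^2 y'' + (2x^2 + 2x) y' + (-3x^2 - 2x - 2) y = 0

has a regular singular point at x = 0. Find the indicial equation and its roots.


Divide by x^2 to reach normal form y'' + P_1(x) y' + P_2(x) y = 0 with P_1(x) = 2 + 2/x and P_2(x) = -3 - 2/x - 2/x^2.
x = 0 is a singular point because the y'-coefficient 2 + 2/x has a pole at x = 0 and the y-coefficient -3 - 2/x - 2/x^2 has a pole at x = 0.
It is a regular singular point because x P_1(x) = p(x) = 2x + 2 and x^2 P_2(x) = q(x) = -3x^2 - 2x - 2 are polynomials, hence analytic at x = 0.
p(0) = 2,  q(0) = -2.
Indicial equation: r(r-1) + p(0) r + q(0) = 0, i.e. r^2 + (p(0) - 1) r + q(0) = 0, i.e. r^2 + 1 r - 2 = 0.
Discriminant: (1)^2 - 4(-2) = 9, so r = (-1 ± 3)/2.
Solving: r_1 = 1, r_2 = -2.

indicial: r^2 + 1 r - 2 = 0; roots r_1 = 1, r_2 = -2


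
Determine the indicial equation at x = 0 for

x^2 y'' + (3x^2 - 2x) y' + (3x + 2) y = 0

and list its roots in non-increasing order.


Divide by x^2 to reach normal form y'' + P_1(x) y' + P_2(x) y = 0 with P_1(x) = 3 - 2/x and P_2(x) = 3/x + 2/x^2.
x = 0 is a singular point because the y'-coefficient 3 - 2/x has a pole at x = 0 and the y-coefficient 3/x + 2/x^2 has a pole at x = 0.
It is a regular singular point because x P_1(x) = p(x) = 3x - 2 and x^2 P_2(x) = q(x) = 3x + 2 are polynomials, hence analytic at x = 0.
p(0) = -2,  q(0) = 2.
Indicial equation: r(r-1) + p(0) r + q(0) = 0, i.e. r^2 + (p(0) - 1) r + q(0) = 0, i.e. r^2 - 3 r + 2 = 0.
Discriminant: (-3)^2 - 4(2) = 1, so r = (3 ± 1)/2.
Solving: r_1 = 2, r_2 = 1.

indicial: r^2 - 3 r + 2 = 0; roots r_1 = 2, r_2 = 1


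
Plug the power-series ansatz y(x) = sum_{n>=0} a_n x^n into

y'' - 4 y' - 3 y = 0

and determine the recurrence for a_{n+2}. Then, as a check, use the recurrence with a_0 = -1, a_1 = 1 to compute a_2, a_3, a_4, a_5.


Substitute y = sum_n a_n x^n.
y''(x) has coefficient (n+2)(n+1) a_{n+2} at x^n;
-4 y'(x) has coefficient -4 (n+1) a_{n+1} at x^n;
-3 y(x) has coefficient -3 a_n at x^n.
Matching x^n: (n+2)(n+1) a_{n+2} - 4 (n+1) a_{n+1} - 3 a_n = 0.
Thus a_{n+2} = [4 (n+1) a_{n+1} + 3 a_n] / ((n+1)(n+2)).

Check with a_0 = -1, a_1 = 1 (apply the recurrence for n = 0, 1, 2, 3): a_0 = -1, a_1 = 1, a_2 = 1/2, a_3 = 7/6, a_4 = 31/24, a_5 = 29/24.

a_(n+2) = [4 (n+1) a_(n+1) + 3 a_n] / ((n+1)(n+2)); check: a_0 = -1, a_1 = 1, a_2 = 1/2, a_3 = 7/6, a_4 = 31/24, a_5 = 29/24


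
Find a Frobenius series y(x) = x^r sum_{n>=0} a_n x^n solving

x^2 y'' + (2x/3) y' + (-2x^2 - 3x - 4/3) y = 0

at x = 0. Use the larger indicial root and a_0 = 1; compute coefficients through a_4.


Write in Frobenius form y'' + (p(x)/x) y' + (q(x)/x^2) y = 0:
  p(x) = 2/3,  q(x) = -2x^2 - 3x - 4/3.
Indicial equation: r(r-1) + (2/3) r + (-4/3) = 0 -> roots r_1 = 4/3, r_2 = -1.
Take r = r_1 = 4/3. Let y(x) = x^r sum_{n>=0} a_n x^n with a_0 = 1.
Substitute y = x^r sum a_n x^n and match x^{r+n}. The recurrence is
  D(n) a_n - 3 a_{n-1} - 2 a_{n-2} = 0,  where D(n) = (r+n)(r+n-1) + (2/3)(r+n) + (-4/3).
  a_n = [3 a_{n-1} + 2 a_{n-2}] / D(n).
Since the indicial polynomial factors as (r - r_1)(r - r_2), D(n) = (r_1 + n - r_1)(r_1 + n - r_2) = n(n + 7/3).
Evaluating step by step (a_0 = 1):
  n = 1: D(1) = 1(1 + 7/3) = 10/3; numerator = 3(1) = 3; a_1 = (3)/(10/3) = 9/10
  n = 2: D(2) = 2(2 + 7/3) = 26/3; numerator = 3(9/10) + 2(1) = 47/10; a_2 = (47/10)/(26/3) = 141/260
  n = 3: D(3) = 3(3 + 7/3) = 16; numerator = 3(141/260) + 2(9/10) = 891/260; a_3 = (891/260)/(16) = 891/4160
  n = 4: D(4) = 4(4 + 7/3) = 76/3; numerator = 3(891/4160) + 2(141/260) = 1437/832; a_4 = (1437/832)/(76/3) = 4311/63232

r = 4/3; a_0 = 1; a_1 = 9/10; a_2 = 141/260; a_3 = 891/4160; a_4 = 4311/63232


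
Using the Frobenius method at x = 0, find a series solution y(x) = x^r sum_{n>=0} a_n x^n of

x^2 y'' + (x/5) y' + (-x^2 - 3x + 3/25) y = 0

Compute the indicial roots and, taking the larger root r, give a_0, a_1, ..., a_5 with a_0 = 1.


Write in Frobenius form y'' + (p(x)/x) y' + (q(x)/x^2) y = 0:
  p(x) = 1/5,  q(x) = -x^2 - 3x + 3/25.
Indicial equation: r(r-1) + (1/5) r + (3/25) = 0 -> roots r_1 = 3/5, r_2 = 1/5.
Take r = r_1 = 3/5. Let y(x) = x^r sum_{n>=0} a_n x^n with a_0 = 1.
Substitute y = x^r sum a_n x^n and match x^{r+n}. The recurrence is
  D(n) a_n - 3 a_{n-1} - 1 a_{n-2} = 0,  where D(n) = (r+n)(r+n-1) + (1/5)(r+n) + (3/25).
  a_n = [3 a_{n-1} + 1 a_{n-2}] / D(n).
Since the indicial polynomial factors as (r - r_1)(r - r_2), D(n) = (r_1 + n - r_1)(r_1 + n - r_2) = n(n + 2/5).
Evaluating step by step (a_0 = 1):
  n = 1: D(1) = 1(1 + 2/5) = 7/5; numerator = 3(1) = 3; a_1 = (3)/(7/5) = 15/7
  n = 2: D(2) = 2(2 + 2/5) = 24/5; numerator = 3(15/7) + 1(1) = 52/7; a_2 = (52/7)/(24/5) = 65/42
  n = 3: D(3) = 3(3 + 2/5) = 51/5; numerator = 3(65/42) + 1(15/7) = 95/14; a_3 = (95/14)/(51/5) = 475/714
  n = 4: D(4) = 4(4 + 2/5) = 88/5; numerator = 3(475/714) + 1(65/42) = 1265/357; a_4 = (1265/357)/(88/5) = 575/2856
  n = 5: D(5) = 5(5 + 2/5) = 27; numerator = 3(575/2856) + 1(475/714) = 3625/2856; a_5 = (3625/2856)/(27) = 3625/77112

r = 3/5; a_0 = 1; a_1 = 15/7; a_2 = 65/42; a_3 = 475/714; a_4 = 575/2856; a_5 = 3625/77112


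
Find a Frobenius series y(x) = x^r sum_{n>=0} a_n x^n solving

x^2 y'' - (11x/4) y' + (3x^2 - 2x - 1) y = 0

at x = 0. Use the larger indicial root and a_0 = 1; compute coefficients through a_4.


Write in Frobenius form y'' + (p(x)/x) y' + (q(x)/x^2) y = 0:
  p(x) = -11/4,  q(x) = 3x^2 - 2x - 1.
Indicial equation: r(r-1) + (-11/4) r + (-1) = 0 -> roots r_1 = 4, r_2 = -1/4.
Take r = r_1 = 4. Let y(x) = x^r sum_{n>=0} a_n x^n with a_0 = 1.
Substitute y = x^r sum a_n x^n and match x^{r+n}. The recurrence is
  D(n) a_n - 2 a_{n-1} + 3 a_{n-2} = 0,  where D(n) = (r+n)(r+n-1) + (-11/4)(r+n) + (-1).
  a_n = [2 a_{n-1} - 3 a_{n-2}] / D(n).
Since the indicial polynomial factors as (r - r_1)(r - r_2), D(n) = (r_1 + n - r_1)(r_1 + n - r_2) = n(n + 17/4).
Evaluating step by step (a_0 = 1):
  n = 1: D(1) = 1(1 + 17/4) = 21/4; numerator = 2(1) = 2; a_1 = (2)/(21/4) = 8/21
  n = 2: D(2) = 2(2 + 17/4) = 25/2; numerator = 2(8/21) - 3(1) = -47/21; a_2 = (-47/21)/(25/2) = -94/525
  n = 3: D(3) = 3(3 + 17/4) = 87/4; numerator = 2(-94/525) - 3(8/21) = -788/525; a_3 = (-788/525)/(87/4) = -3152/45675
  n = 4: D(4) = 4(4 + 17/4) = 33; numerator = 2(-3152/45675) - 3(-94/525) = 3646/9135; a_4 = (3646/9135)/(33) = 3646/301455

r = 4; a_0 = 1; a_1 = 8/21; a_2 = -94/525; a_3 = -3152/45675; a_4 = 3646/301455


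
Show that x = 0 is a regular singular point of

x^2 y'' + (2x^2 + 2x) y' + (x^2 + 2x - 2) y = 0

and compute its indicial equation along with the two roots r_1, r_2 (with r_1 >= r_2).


Divide by x^2 to reach normal form y'' + P_1(x) y' + P_2(x) y = 0 with P_1(x) = 2 + 2/x and P_2(x) = 1 + 2/x - 2/x^2.
x = 0 is a singular point because the y'-coefficient 2 + 2/x has a pole at x = 0 and the y-coefficient 1 + 2/x - 2/x^2 has a pole at x = 0.
It is a regular singular point because x P_1(x) = p(x) = 2x + 2 and x^2 P_2(x) = q(x) = x^2 + 2x - 2 are polynomials, hence analytic at x = 0.
p(0) = 2,  q(0) = -2.
Indicial equation: r(r-1) + p(0) r + q(0) = 0, i.e. r^2 + (p(0) - 1) r + q(0) = 0, i.e. r^2 + 1 r - 2 = 0.
Discriminant: (1)^2 - 4(-2) = 9, so r = (-1 ± 3)/2.
Solving: r_1 = 1, r_2 = -2.

indicial: r^2 + 1 r - 2 = 0; roots r_1 = 1, r_2 = -2


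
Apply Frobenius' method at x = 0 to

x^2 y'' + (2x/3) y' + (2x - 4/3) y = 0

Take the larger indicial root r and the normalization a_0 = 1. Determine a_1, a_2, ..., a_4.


Write in Frobenius form y'' + (p(x)/x) y' + (q(x)/x^2) y = 0:
  p(x) = 2/3,  q(x) = 2x - 4/3.
Indicial equation: r(r-1) + (2/3) r + (-4/3) = 0 -> roots r_1 = 4/3, r_2 = -1.
Take r = r_1 = 4/3. Let y(x) = x^r sum_{n>=0} a_n x^n with a_0 = 1.
Substitute y = x^r sum a_n x^n and match x^{r+n}. The recurrence is
  D(n) a_n + 2 a_{n-1} = 0,  where D(n) = (r+n)(r+n-1) + (2/3)(r+n) + (-4/3).
  a_n = -2 / D(n) * a_{n-1}.
Since the indicial polynomial factors as (r - r_1)(r - r_2), D(n) = (r_1 + n - r_1)(r_1 + n - r_2) = n(n + 7/3).
Evaluating step by step (a_0 = 1):
  n = 1: D(1) = 1(1 + 7/3) = 10/3; numerator = -2(1) = -2; a_1 = (-2)/(10/3) = -3/5
  n = 2: D(2) = 2(2 + 7/3) = 26/3; numerator = -2(-3/5) = 6/5; a_2 = (6/5)/(26/3) = 9/65
  n = 3: D(3) = 3(3 + 7/3) = 16; numerator = -2(9/65) = -18/65; a_3 = (-18/65)/(16) = -9/520
  n = 4: D(4) = 4(4 + 7/3) = 76/3; numerator = -2(-9/520) = 9/260; a_4 = (9/260)/(76/3) = 27/19760

r = 4/3; a_0 = 1; a_1 = -3/5; a_2 = 9/65; a_3 = -9/520; a_4 = 27/19760


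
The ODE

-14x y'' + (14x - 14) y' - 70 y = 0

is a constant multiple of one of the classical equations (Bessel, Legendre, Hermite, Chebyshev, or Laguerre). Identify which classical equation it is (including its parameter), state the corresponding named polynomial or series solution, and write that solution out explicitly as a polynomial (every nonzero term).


All three coefficients share the factor -14; dividing through by -14 gives  x y'' + (1 - x) y' + 5 y = 0.
This matches the Laguerre equation x y'' + (1 - x) y' + n y = 0 with n = 5; the polynomial solution is L_5(x).
With y = sum_k a_k x^k, matching x^k gives (k+1)k a_{k+1} + (k+1) a_{k+1} - k a_k + n a_k = 0, i.e. (k+1)^2 a_{k+1} = (k - n) a_k = (k - 5) a_k. The right side vanishes at k = 5, so the series terminates at degree 5.
Standard normalization L_n(0) = 1 gives a_0 = 1. Work upward with a_{k+1} = (k - 5) a_k / (k+1)^2:
  a_1 = (0 - 5)(1) / 1^2 = -5/1 = -5
  a_2 = (1 - 5)(-5) / 2^2 = 20/4 = 5
  a_3 = (2 - 5)(5) / 3^2 = -15/9 = -5/3
  a_4 = (3 - 5)(-5/3) / 4^2 = (10/3)/16 = 5/24
  a_5 = (4 - 5)(5/24) / 5^2 = (-5/24)/25 = -1/120
Hence L_5(x) = -x^5/120 + 5 x^4/24 - 5 x^3/3 + 5 x^2 - 5 x + 1.

L_5(x); series = -x^5/120 + 5 x^4/24 - 5 x^3/3 + 5 x^2 - 5 x + 1


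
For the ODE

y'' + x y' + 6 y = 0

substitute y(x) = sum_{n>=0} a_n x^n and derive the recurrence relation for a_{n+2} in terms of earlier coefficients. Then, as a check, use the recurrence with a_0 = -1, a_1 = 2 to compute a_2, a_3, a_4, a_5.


Substitute y = sum_n a_n x^n.
y''(x) has coefficient (n+2)(n+1) a_{n+2} at x^n;
x y'(x) has coefficient n a_n at x^n (shift);
6 y(x) has coefficient 6 a_n at x^n.
Matching x^n: (n+2)(n+1) a_{n+2} + (n + 6) a_n = 0.
Thus a_{n+2} = (-n - 6) / ((n+1)(n+2)) * a_n.

Check with a_0 = -1, a_1 = 2 (apply the recurrence for n = 0, 1, 2, 3): a_0 = -1, a_1 = 2, a_2 = 3, a_3 = -7/3, a_4 = -2, a_5 = 21/20.

a_(n+2) = (-n - 6) / ((n+1)(n+2)) * a_n; check: a_0 = -1, a_1 = 2, a_2 = 3, a_3 = -7/3, a_4 = -2, a_5 = 21/20


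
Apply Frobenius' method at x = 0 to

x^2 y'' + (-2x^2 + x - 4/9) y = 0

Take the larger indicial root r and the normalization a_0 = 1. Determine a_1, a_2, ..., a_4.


Write in Frobenius form y'' + (p(x)/x) y' + (q(x)/x^2) y = 0:
  p(x) = 0,  q(x) = -2x^2 + x - 4/9.
Indicial equation: r(r-1) + (0) r + (-4/9) = 0 -> roots r_1 = 4/3, r_2 = -1/3.
Take r = r_1 = 4/3. Let y(x) = x^r sum_{n>=0} a_n x^n with a_0 = 1.
Substitute y = x^r sum a_n x^n and match x^{r+n}. The recurrence is
  D(n) a_n + 1 a_{n-1} - 2 a_{n-2} = 0,  where D(n) = (r+n)(r+n-1) + (0)(r+n) + (-4/9).
  a_n = [-1 a_{n-1} + 2 a_{n-2}] / D(n).
Since the indicial polynomial factors as (r - r_1)(r - r_2), D(n) = (r_1 + n - r_1)(r_1 + n - r_2) = n(n + 5/3).
Evaluating step by step (a_0 = 1):
  n = 1: D(1) = 1(1 + 5/3) = 8/3; numerator = -1(1) = -1; a_1 = (-1)/(8/3) = -3/8
  n = 2: D(2) = 2(2 + 5/3) = 22/3; numerator = -1(-3/8) + 2(1) = 19/8; a_2 = (19/8)/(22/3) = 57/176
  n = 3: D(3) = 3(3 + 5/3) = 14; numerator = -1(57/176) + 2(-3/8) = -189/176; a_3 = (-189/176)/(14) = -27/352
  n = 4: D(4) = 4(4 + 5/3) = 68/3; numerator = -1(-27/352) + 2(57/176) = 255/352; a_4 = (255/352)/(68/3) = 45/1408

r = 4/3; a_0 = 1; a_1 = -3/8; a_2 = 57/176; a_3 = -27/352; a_4 = 45/1408


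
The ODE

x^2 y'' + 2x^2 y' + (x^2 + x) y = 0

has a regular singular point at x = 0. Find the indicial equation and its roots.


Divide by x^2 to reach normal form y'' + P_1(x) y' + P_2(x) y = 0 with P_1(x) = 2 and P_2(x) = 1 + 1/x.
x = 0 is a singular point because the y-coefficient 1 + 1/x has a pole at x = 0.
It is a regular singular point because x P_1(x) = p(x) = 2x and x^2 P_2(x) = q(x) = x^2 + x are polynomials, hence analytic at x = 0.
p(0) = 0,  q(0) = 0.
Indicial equation: r(r-1) + p(0) r + q(0) = 0, i.e. r^2 + (p(0) - 1) r + q(0) = 0, i.e. r^2 - 1 r = 0.
Discriminant: (-1)^2 - 4(0) = 1, so r = (1 ± 1)/2.
Solving: r_1 = 1, r_2 = 0.

indicial: r^2 - 1 r = 0; roots r_1 = 1, r_2 = 0


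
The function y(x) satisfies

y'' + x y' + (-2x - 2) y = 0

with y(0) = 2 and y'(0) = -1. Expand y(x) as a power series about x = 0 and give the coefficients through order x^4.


Ansatz: y(x) = sum_{n>=0} a_n x^n, so y'(x) = sum_{n>=1} n a_n x^(n-1) and y''(x) = sum_{n>=2} n(n-1) a_n x^(n-2).
Substitute into P(x) y'' + Q(x) y' + R(x) y = 0 with P(x) = 1, Q(x) = x, R(x) = -2x - 2, and match powers of x.
Initial conditions: a_0 = 2, a_1 = -1.
Setting the coefficient of each power of x to zero and solving order by order (substituting the coefficients already found):
  x^0: 2 a_2 - 2 a_0 = 0  ->  2 a_2 = 2 a_0 = 4  ->  a_2 = 2
  x^1: 6 a_3 - a_1 - 2 a_0 = 0  ->  6 a_3 = a_1 + 2 a_0 = 3  ->  a_3 = 1/2
  x^2: 12 a_4 - 2 a_1 = 0  ->  12 a_4 = 2 a_1 = -2  ->  a_4 = -1/6
Truncated series: y(x) = 2 - x + 2 x^2 + (1/2) x^3 - (1/6) x^4 + O(x^5).

a_0 = 2; a_1 = -1; a_2 = 2; a_3 = 1/2; a_4 = -1/6


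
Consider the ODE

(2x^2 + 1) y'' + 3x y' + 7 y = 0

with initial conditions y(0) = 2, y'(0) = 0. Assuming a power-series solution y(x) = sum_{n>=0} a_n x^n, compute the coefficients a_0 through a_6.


Ansatz: y(x) = sum_{n>=0} a_n x^n, so y'(x) = sum_{n>=1} n a_n x^(n-1) and y''(x) = sum_{n>=2} n(n-1) a_n x^(n-2).
Substitute into P(x) y'' + Q(x) y' + R(x) y = 0 with P(x) = 2x^2 + 1, Q(x) = 3x, R(x) = 7, and match powers of x.
Initial conditions: a_0 = 2, a_1 = 0.
Setting the coefficient of each power of x to zero and solving order by order (substituting the coefficients already found):
  x^0: 2 a_2 + 7 a_0 = 0  ->  2 a_2 = -7 a_0 = -14  ->  a_2 = -7
  x^1: 6 a_3 + 10 a_1 = 0  ->  6 a_3 = -10 a_1 = 0  ->  a_3 = 0
  x^2: 12 a_4 + 17 a_2 = 0  ->  12 a_4 = -17 a_2 = 119  ->  a_4 = 119/12
  x^3: 20 a_5 + 28 a_3 = 0  ->  20 a_5 = -28 a_3 = 0  ->  a_5 = 0
  x^4: 30 a_6 + 43 a_4 = 0  ->  30 a_6 = -43 a_4 = -5117/12  ->  a_6 = -5117/360
Truncated series: y(x) = 2 - 7 x^2 + (119/12) x^4 - (5117/360) x^6 + O(x^7).

a_0 = 2; a_1 = 0; a_2 = -7; a_3 = 0; a_4 = 119/12; a_5 = 0; a_6 = -5117/360


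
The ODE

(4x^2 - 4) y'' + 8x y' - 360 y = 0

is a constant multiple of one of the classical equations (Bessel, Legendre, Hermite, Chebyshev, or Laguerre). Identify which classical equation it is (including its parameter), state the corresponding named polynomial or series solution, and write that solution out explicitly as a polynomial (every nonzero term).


All three coefficients share the factor -4; dividing through by -4 gives  (1 - x^2) y'' - 2x y' + 90 y = 0.
This matches the Legendre equation (1 - x^2) y'' - 2x y' + n(n+1) y = 0 (note the -2x y' term) with n(n+1) = 90, so n = 9; the polynomial solution is P_9(x).
With y = sum_k a_k x^k, matching x^k gives (k+2)(k+1) a_{k+2} = [k(k+1) - n(n+1)] a_k = (k - 9)(k + 10) a_k. The right side vanishes at k = 9, so the series with the parity of 9 terminates at degree 9.
Standard normalization (P_n(1) = 1): leading coefficient (2n)!/(2^n (n!)^2) = 6402373705728000/(512*131681894400) = 12155/128, so a_9 = 12155/128. Work downward with a_k = (k+1)(k+2) a_{k+2} / ((k - 9)(k + 10)):
  a_7 = (8)(9)(12155/128) / ((7 - 9)(7 + 10)) = (109395/16)/(-34) = -6435/32
  a_5 = (6)(7)(-6435/32) / ((5 - 9)(5 + 10)) = (-135135/16)/(-60) = 9009/64
  a_3 = (4)(5)(9009/64) / ((3 - 9)(3 + 10)) = (45045/16)/(-78) = -1155/32
  a_1 = (2)(3)(-1155/32) / ((1 - 9)(1 + 10)) = (-3465/16)/(-88) = 315/128
Hence P_9(x) = 12155 x^9/128 - 6435 x^7/32 + 9009 x^5/64 - 1155 x^3/32 + 315 x/128.

P_9(x); series = 12155 x^9/128 - 6435 x^7/32 + 9009 x^5/64 - 1155 x^3/32 + 315 x/128


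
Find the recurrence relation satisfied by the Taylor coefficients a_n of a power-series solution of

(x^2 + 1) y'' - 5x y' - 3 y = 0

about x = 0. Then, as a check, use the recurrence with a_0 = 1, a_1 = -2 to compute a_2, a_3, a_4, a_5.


Substitute y = sum_n a_n x^n.
(1 + 1 x^2) y'' contributes (n+2)(n+1) a_{n+2} + n(n-1) a_n at x^n.
-5 x y'(x) contributes -5 n a_n at x^n.
-3 y(x) contributes -3 a_n at x^n.
Matching x^n: (n+2)(n+1) a_{n+2} + (n(n-1) - 5 n - 3) a_n = 0.
Thus a_{n+2} = (-n(n-1) + 5 n + 3) / ((n+1)(n+2)) * a_n.

Check with a_0 = 1, a_1 = -2 (apply the recurrence for n = 0, 1, 2, 3): a_0 = 1, a_1 = -2, a_2 = 3/2, a_3 = -8/3, a_4 = 11/8, a_5 = -8/5.

a_(n+2) = (-n(n-1) + 5 n + 3) / ((n+1)(n+2)) * a_n; check: a_0 = 1, a_1 = -2, a_2 = 3/2, a_3 = -8/3, a_4 = 11/8, a_5 = -8/5


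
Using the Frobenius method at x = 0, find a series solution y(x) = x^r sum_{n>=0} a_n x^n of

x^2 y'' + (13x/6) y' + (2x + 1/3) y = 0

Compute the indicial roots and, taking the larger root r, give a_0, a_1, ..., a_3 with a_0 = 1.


Write in Frobenius form y'' + (p(x)/x) y' + (q(x)/x^2) y = 0:
  p(x) = 13/6,  q(x) = 2x + 1/3.
Indicial equation: r(r-1) + (13/6) r + (1/3) = 0 -> roots r_1 = -1/2, r_2 = -2/3.
Take r = r_1 = -1/2. Let y(x) = x^r sum_{n>=0} a_n x^n with a_0 = 1.
Substitute y = x^r sum a_n x^n and match x^{r+n}. The recurrence is
  D(n) a_n + 2 a_{n-1} = 0,  where D(n) = (r+n)(r+n-1) + (13/6)(r+n) + (1/3).
  a_n = -2 / D(n) * a_{n-1}.
Since the indicial polynomial factors as (r - r_1)(r - r_2), D(n) = (r_1 + n - r_1)(r_1 + n - r_2) = n(n + 1/6).
Evaluating step by step (a_0 = 1):
  n = 1: D(1) = 1(1 + 1/6) = 7/6; numerator = -2(1) = -2; a_1 = (-2)/(7/6) = -12/7
  n = 2: D(2) = 2(2 + 1/6) = 13/3; numerator = -2(-12/7) = 24/7; a_2 = (24/7)/(13/3) = 72/91
  n = 3: D(3) = 3(3 + 1/6) = 19/2; numerator = -2(72/91) = -144/91; a_3 = (-144/91)/(19/2) = -288/1729

r = -1/2; a_0 = 1; a_1 = -12/7; a_2 = 72/91; a_3 = -288/1729


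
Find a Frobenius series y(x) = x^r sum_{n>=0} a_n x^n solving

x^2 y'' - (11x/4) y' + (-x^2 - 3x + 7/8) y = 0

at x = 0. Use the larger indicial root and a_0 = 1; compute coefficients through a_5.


Write in Frobenius form y'' + (p(x)/x) y' + (q(x)/x^2) y = 0:
  p(x) = -11/4,  q(x) = -x^2 - 3x + 7/8.
Indicial equation: r(r-1) + (-11/4) r + (7/8) = 0 -> roots r_1 = 7/2, r_2 = 1/4.
Take r = r_1 = 7/2. Let y(x) = x^r sum_{n>=0} a_n x^n with a_0 = 1.
Substitute y = x^r sum a_n x^n and match x^{r+n}. The recurrence is
  D(n) a_n - 3 a_{n-1} - 1 a_{n-2} = 0,  where D(n) = (r+n)(r+n-1) + (-11/4)(r+n) + (7/8).
  a_n = [3 a_{n-1} + 1 a_{n-2}] / D(n).
Since the indicial polynomial factors as (r - r_1)(r - r_2), D(n) = (r_1 + n - r_1)(r_1 + n - r_2) = n(n + 13/4).
Evaluating step by step (a_0 = 1):
  n = 1: D(1) = 1(1 + 13/4) = 17/4; numerator = 3(1) = 3; a_1 = (3)/(17/4) = 12/17
  n = 2: D(2) = 2(2 + 13/4) = 21/2; numerator = 3(12/17) + 1(1) = 53/17; a_2 = (53/17)/(21/2) = 106/357
  n = 3: D(3) = 3(3 + 13/4) = 75/4; numerator = 3(106/357) + 1(12/17) = 190/119; a_3 = (190/119)/(75/4) = 152/1785
  n = 4: D(4) = 4(4 + 13/4) = 29; numerator = 3(152/1785) + 1(106/357) = 58/105; a_4 = (58/105)/(29) = 2/105
  n = 5: D(5) = 5(5 + 13/4) = 165/4; numerator = 3(2/105) + 1(152/1785) = 254/1785; a_5 = (254/1785)/(165/4) = 1016/294525

r = 7/2; a_0 = 1; a_1 = 12/17; a_2 = 106/357; a_3 = 152/1785; a_4 = 2/105; a_5 = 1016/294525
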